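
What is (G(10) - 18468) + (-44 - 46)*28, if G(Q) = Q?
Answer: -20978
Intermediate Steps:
(G(10) - 18468) + (-44 - 46)*28 = (10 - 18468) + (-44 - 46)*28 = -18458 - 90*28 = -18458 - 2520 = -20978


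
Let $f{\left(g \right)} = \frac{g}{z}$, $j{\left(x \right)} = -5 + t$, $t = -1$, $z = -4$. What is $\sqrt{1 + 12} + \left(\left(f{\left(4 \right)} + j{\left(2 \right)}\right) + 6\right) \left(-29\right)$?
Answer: $29 + \sqrt{13} \approx 32.606$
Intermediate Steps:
$j{\left(x \right)} = -6$ ($j{\left(x \right)} = -5 - 1 = -6$)
$f{\left(g \right)} = - \frac{g}{4}$ ($f{\left(g \right)} = \frac{g}{-4} = g \left(- \frac{1}{4}\right) = - \frac{g}{4}$)
$\sqrt{1 + 12} + \left(\left(f{\left(4 \right)} + j{\left(2 \right)}\right) + 6\right) \left(-29\right) = \sqrt{1 + 12} + \left(\left(\left(- \frac{1}{4}\right) 4 - 6\right) + 6\right) \left(-29\right) = \sqrt{13} + \left(\left(-1 - 6\right) + 6\right) \left(-29\right) = \sqrt{13} + \left(-7 + 6\right) \left(-29\right) = \sqrt{13} - -29 = \sqrt{13} + 29 = 29 + \sqrt{13}$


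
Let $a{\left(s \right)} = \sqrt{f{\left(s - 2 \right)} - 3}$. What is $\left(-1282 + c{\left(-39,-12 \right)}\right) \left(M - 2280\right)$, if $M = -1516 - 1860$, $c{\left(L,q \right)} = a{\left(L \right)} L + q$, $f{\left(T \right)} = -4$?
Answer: $7318864 + 220584 i \sqrt{7} \approx 7.3189 \cdot 10^{6} + 5.8361 \cdot 10^{5} i$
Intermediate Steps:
$a{\left(s \right)} = i \sqrt{7}$ ($a{\left(s \right)} = \sqrt{-4 - 3} = \sqrt{-7} = i \sqrt{7}$)
$c{\left(L,q \right)} = q + i L \sqrt{7}$ ($c{\left(L,q \right)} = i \sqrt{7} L + q = i L \sqrt{7} + q = q + i L \sqrt{7}$)
$M = -3376$
$\left(-1282 + c{\left(-39,-12 \right)}\right) \left(M - 2280\right) = \left(-1282 - \left(12 - i \left(-39\right) \sqrt{7}\right)\right) \left(-3376 - 2280\right) = \left(-1282 - \left(12 + 39 i \sqrt{7}\right)\right) \left(-5656\right) = \left(-1294 - 39 i \sqrt{7}\right) \left(-5656\right) = 7318864 + 220584 i \sqrt{7}$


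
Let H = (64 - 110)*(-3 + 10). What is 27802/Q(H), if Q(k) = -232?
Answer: -13901/116 ≈ -119.84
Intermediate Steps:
H = -322 (H = -46*7 = -322)
27802/Q(H) = 27802/(-232) = 27802*(-1/232) = -13901/116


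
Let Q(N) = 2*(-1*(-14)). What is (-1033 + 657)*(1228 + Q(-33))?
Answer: -472256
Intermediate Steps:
Q(N) = 28 (Q(N) = 2*14 = 28)
(-1033 + 657)*(1228 + Q(-33)) = (-1033 + 657)*(1228 + 28) = -376*1256 = -472256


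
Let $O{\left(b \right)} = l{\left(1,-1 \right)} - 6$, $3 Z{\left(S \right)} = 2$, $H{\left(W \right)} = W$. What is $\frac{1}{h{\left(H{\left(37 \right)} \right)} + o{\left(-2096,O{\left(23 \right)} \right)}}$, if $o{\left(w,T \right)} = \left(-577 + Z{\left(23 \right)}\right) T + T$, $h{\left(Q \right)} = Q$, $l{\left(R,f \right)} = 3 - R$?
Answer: $\frac{3}{7015} \approx 0.00042765$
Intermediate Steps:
$Z{\left(S \right)} = \frac{2}{3}$ ($Z{\left(S \right)} = \frac{1}{3} \cdot 2 = \frac{2}{3}$)
$O{\left(b \right)} = -4$ ($O{\left(b \right)} = \left(3 - 1\right) - 6 = 2 - 6 = -4$)
$o{\left(w,T \right)} = - \frac{1726 T}{3}$ ($o{\left(w,T \right)} = \left(-577 + \frac{2}{3}\right) T + T = - \frac{1729 T}{3} + T = - \frac{1726 T}{3}$)
$\frac{1}{h{\left(H{\left(37 \right)} \right)} + o{\left(-2096,O{\left(23 \right)} \right)}} = \frac{1}{37 - - \frac{6904}{3}} = \frac{1}{37 + \frac{6904}{3}} = \frac{1}{\frac{7015}{3}} = \frac{3}{7015}$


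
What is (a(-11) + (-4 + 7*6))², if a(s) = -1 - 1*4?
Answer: 1089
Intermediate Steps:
a(s) = -5 (a(s) = -1 - 4 = -5)
(a(-11) + (-4 + 7*6))² = (-5 + (-4 + 7*6))² = (-5 + (-4 + 42))² = (-5 + 38)² = 33² = 1089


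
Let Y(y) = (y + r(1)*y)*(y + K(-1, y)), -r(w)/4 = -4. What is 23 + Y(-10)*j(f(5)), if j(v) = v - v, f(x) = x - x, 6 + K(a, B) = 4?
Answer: 23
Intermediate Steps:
r(w) = 16 (r(w) = -4*(-4) = 16)
K(a, B) = -2 (K(a, B) = -6 + 4 = -2)
f(x) = 0
j(v) = 0
Y(y) = 17*y*(-2 + y) (Y(y) = (y + 16*y)*(y - 2) = (17*y)*(-2 + y) = 17*y*(-2 + y))
23 + Y(-10)*j(f(5)) = 23 + (17*(-10)*(-2 - 10))*0 = 23 + (17*(-10)*(-12))*0 = 23 + 2040*0 = 23 + 0 = 23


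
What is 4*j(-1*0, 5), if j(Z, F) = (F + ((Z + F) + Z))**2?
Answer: 400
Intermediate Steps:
j(Z, F) = (2*F + 2*Z)**2 (j(Z, F) = (F + ((F + Z) + Z))**2 = (F + (F + 2*Z))**2 = (2*F + 2*Z)**2)
4*j(-1*0, 5) = 4*(4*(5 - 1*0)**2) = 4*(4*(5 + 0)**2) = 4*(4*5**2) = 4*(4*25) = 4*100 = 400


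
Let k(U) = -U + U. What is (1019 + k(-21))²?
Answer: 1038361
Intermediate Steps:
k(U) = 0
(1019 + k(-21))² = (1019 + 0)² = 1019² = 1038361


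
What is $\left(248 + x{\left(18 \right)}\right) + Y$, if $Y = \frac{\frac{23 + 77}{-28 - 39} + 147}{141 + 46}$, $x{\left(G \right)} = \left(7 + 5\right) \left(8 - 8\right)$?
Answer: $\frac{3116941}{12529} \approx 248.78$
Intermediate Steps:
$x{\left(G \right)} = 0$ ($x{\left(G \right)} = 12 \cdot 0 = 0$)
$Y = \frac{9749}{12529}$ ($Y = \frac{\frac{100}{-67} + 147}{187} = \left(100 \left(- \frac{1}{67}\right) + 147\right) \frac{1}{187} = \left(- \frac{100}{67} + 147\right) \frac{1}{187} = \frac{9749}{67} \cdot \frac{1}{187} = \frac{9749}{12529} \approx 0.77811$)
$\left(248 + x{\left(18 \right)}\right) + Y = \left(248 + 0\right) + \frac{9749}{12529} = 248 + \frac{9749}{12529} = \frac{3116941}{12529}$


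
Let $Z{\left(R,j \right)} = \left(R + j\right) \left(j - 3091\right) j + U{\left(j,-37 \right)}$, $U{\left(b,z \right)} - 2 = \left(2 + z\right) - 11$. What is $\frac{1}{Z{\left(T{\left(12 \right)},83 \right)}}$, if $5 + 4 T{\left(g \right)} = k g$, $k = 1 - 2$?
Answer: $- \frac{1}{19661084} \approx -5.0862 \cdot 10^{-8}$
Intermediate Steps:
$k = -1$
$U{\left(b,z \right)} = -7 + z$ ($U{\left(b,z \right)} = 2 + \left(\left(2 + z\right) - 11\right) = 2 + \left(-9 + z\right) = -7 + z$)
$T{\left(g \right)} = - \frac{5}{4} - \frac{g}{4}$ ($T{\left(g \right)} = - \frac{5}{4} + \frac{\left(-1\right) g}{4} = - \frac{5}{4} - \frac{g}{4}$)
$Z{\left(R,j \right)} = -44 + j \left(-3091 + j\right) \left(R + j\right)$ ($Z{\left(R,j \right)} = \left(R + j\right) \left(j - 3091\right) j - 44 = \left(R + j\right) \left(-3091 + j\right) j - 44 = \left(-3091 + j\right) \left(R + j\right) j - 44 = j \left(-3091 + j\right) \left(R + j\right) - 44 = -44 + j \left(-3091 + j\right) \left(R + j\right)$)
$\frac{1}{Z{\left(T{\left(12 \right)},83 \right)}} = \frac{1}{-44 + 83^{3} - 3091 \cdot 83^{2} + \left(- \frac{5}{4} - 3\right) 83^{2} - 3091 \left(- \frac{5}{4} - 3\right) 83} = \frac{1}{-44 + 571787 - 21293899 + \left(- \frac{5}{4} - 3\right) 6889 - 3091 \left(- \frac{5}{4} - 3\right) 83} = \frac{1}{-44 + 571787 - 21293899 - \frac{117113}{4} - \left(- \frac{52547}{4}\right) 83} = \frac{1}{-44 + 571787 - 21293899 - \frac{117113}{4} + \frac{4361401}{4}} = \frac{1}{-19661084} = - \frac{1}{19661084}$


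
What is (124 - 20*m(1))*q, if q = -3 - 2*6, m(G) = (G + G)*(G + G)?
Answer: -660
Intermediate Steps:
m(G) = 4*G² (m(G) = (2*G)*(2*G) = 4*G²)
q = -15 (q = -3 - 12 = -15)
(124 - 20*m(1))*q = (124 - 80*1²)*(-15) = (124 - 80)*(-15) = 44*(-15) = -660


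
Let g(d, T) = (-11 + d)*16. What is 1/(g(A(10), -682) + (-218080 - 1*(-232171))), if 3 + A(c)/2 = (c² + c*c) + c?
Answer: 1/20539 ≈ 4.8688e-5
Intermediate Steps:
A(c) = -6 + 2*c + 4*c² (A(c) = -6 + 2*((c² + c*c) + c) = -6 + 2*((c² + c²) + c) = -6 + 2*(2*c² + c) = -6 + 2*(c + 2*c²) = -6 + (2*c + 4*c²) = -6 + 2*c + 4*c²)
g(d, T) = -176 + 16*d
1/(g(A(10), -682) + (-218080 - 1*(-232171))) = 1/((-176 + 16*(-6 + 2*10 + 4*10²)) + (-218080 - 1*(-232171))) = 1/((-176 + 16*(-6 + 20 + 4*100)) + (-218080 + 232171)) = 1/((-176 + 16*(-6 + 20 + 400)) + 14091) = 1/((-176 + 16*414) + 14091) = 1/((-176 + 6624) + 14091) = 1/(6448 + 14091) = 1/20539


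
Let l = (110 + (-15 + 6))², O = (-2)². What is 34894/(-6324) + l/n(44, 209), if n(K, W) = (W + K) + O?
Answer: 27771683/812634 ≈ 34.175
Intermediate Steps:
O = 4
l = 10201 (l = (110 - 9)² = 101² = 10201)
n(K, W) = 4 + K + W (n(K, W) = (W + K) + 4 = (K + W) + 4 = 4 + K + W)
34894/(-6324) + l/n(44, 209) = 34894/(-6324) + 10201/(4 + 44 + 209) = 34894*(-1/6324) + 10201/257 = -17447/3162 + 10201*(1/257) = -17447/3162 + 10201/257 = 27771683/812634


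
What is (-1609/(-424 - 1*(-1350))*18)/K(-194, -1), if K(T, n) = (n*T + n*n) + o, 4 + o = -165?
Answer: -14481/12038 ≈ -1.2029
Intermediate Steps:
o = -169 (o = -4 - 165 = -169)
K(T, n) = -169 + n**2 + T*n (K(T, n) = (n*T + n*n) - 169 = (T*n + n**2) - 169 = (n**2 + T*n) - 169 = -169 + n**2 + T*n)
(-1609/(-424 - 1*(-1350))*18)/K(-194, -1) = (-1609/(-424 - 1*(-1350))*18)/(-169 + (-1)**2 - 194*(-1)) = (-1609/(-424 + 1350)*18)/(-169 + 1 + 194) = (-1609/926*18)/26 = (-1609*1/926*18)*(1/26) = -1609/926*18*(1/26) = -14481/463*1/26 = -14481/12038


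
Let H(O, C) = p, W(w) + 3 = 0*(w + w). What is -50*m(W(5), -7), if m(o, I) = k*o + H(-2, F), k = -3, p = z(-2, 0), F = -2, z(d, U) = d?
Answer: -350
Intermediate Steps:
W(w) = -3 (W(w) = -3 + 0*(w + w) = -3 + 0*(2*w) = -3 + 0 = -3)
p = -2
H(O, C) = -2
m(o, I) = -2 - 3*o (m(o, I) = -3*o - 2 = -2 - 3*o)
-50*m(W(5), -7) = -50*(-2 - 3*(-3)) = -50*(-2 + 9) = -50*7 = -350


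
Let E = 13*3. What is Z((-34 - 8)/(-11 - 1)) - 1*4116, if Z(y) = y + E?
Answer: -8147/2 ≈ -4073.5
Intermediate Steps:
E = 39
Z(y) = 39 + y (Z(y) = y + 39 = 39 + y)
Z((-34 - 8)/(-11 - 1)) - 1*4116 = (39 + (-34 - 8)/(-11 - 1)) - 1*4116 = (39 - 42/(-12)) - 4116 = (39 - 42*(-1/12)) - 4116 = (39 + 7/2) - 4116 = 85/2 - 4116 = -8147/2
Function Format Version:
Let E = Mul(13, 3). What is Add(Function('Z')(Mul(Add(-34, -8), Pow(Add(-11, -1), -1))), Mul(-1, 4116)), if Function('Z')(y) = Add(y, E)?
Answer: Rational(-8147, 2) ≈ -4073.5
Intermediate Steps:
E = 39
Function('Z')(y) = Add(39, y) (Function('Z')(y) = Add(y, 39) = Add(39, y))
Add(Function('Z')(Mul(Add(-34, -8), Pow(Add(-11, -1), -1))), Mul(-1, 4116)) = Add(Add(39, Mul(Add(-34, -8), Pow(Add(-11, -1), -1))), Mul(-1, 4116)) = Add(Add(39, Mul(-42, Pow(-12, -1))), -4116) = Add(Add(39, Mul(-42, Rational(-1, 12))), -4116) = Add(Add(39, Rational(7, 2)), -4116) = Add(Rational(85, 2), -4116) = Rational(-8147, 2)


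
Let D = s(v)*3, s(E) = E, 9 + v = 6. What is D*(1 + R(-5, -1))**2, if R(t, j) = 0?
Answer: -9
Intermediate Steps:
v = -3 (v = -9 + 6 = -3)
D = -9 (D = -3*3 = -9)
D*(1 + R(-5, -1))**2 = -9*(1 + 0)**2 = -9*1**2 = -9*1 = -9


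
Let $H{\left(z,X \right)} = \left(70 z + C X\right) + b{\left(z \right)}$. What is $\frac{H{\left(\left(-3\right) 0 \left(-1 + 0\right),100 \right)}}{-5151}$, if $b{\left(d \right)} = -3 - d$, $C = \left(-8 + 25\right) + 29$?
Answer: $- \frac{4597}{5151} \approx -0.89245$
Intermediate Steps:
$C = 46$ ($C = 17 + 29 = 46$)
$H{\left(z,X \right)} = -3 + 46 X + 69 z$ ($H{\left(z,X \right)} = \left(70 z + 46 X\right) - \left(3 + z\right) = \left(46 X + 70 z\right) - \left(3 + z\right) = -3 + 46 X + 69 z$)
$\frac{H{\left(\left(-3\right) 0 \left(-1 + 0\right),100 \right)}}{-5151} = \frac{-3 + 46 \cdot 100 + 69 \left(-3\right) 0 \left(-1 + 0\right)}{-5151} = \left(-3 + 4600 + 69 \cdot 0 \left(-1\right)\right) \left(- \frac{1}{5151}\right) = \left(-3 + 4600 + 69 \cdot 0\right) \left(- \frac{1}{5151}\right) = \left(-3 + 4600 + 0\right) \left(- \frac{1}{5151}\right) = 4597 \left(- \frac{1}{5151}\right) = - \frac{4597}{5151}$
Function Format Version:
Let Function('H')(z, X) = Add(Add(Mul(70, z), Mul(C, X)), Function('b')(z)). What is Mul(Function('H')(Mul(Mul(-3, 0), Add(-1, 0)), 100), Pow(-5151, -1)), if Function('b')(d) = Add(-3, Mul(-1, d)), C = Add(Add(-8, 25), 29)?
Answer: Rational(-4597, 5151) ≈ -0.89245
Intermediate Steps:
C = 46 (C = Add(17, 29) = 46)
Function('H')(z, X) = Add(-3, Mul(46, X), Mul(69, z)) (Function('H')(z, X) = Add(Add(Mul(70, z), Mul(46, X)), Add(-3, Mul(-1, z))) = Add(Add(Mul(46, X), Mul(70, z)), Add(-3, Mul(-1, z))) = Add(-3, Mul(46, X), Mul(69, z)))
Mul(Function('H')(Mul(Mul(-3, 0), Add(-1, 0)), 100), Pow(-5151, -1)) = Mul(Add(-3, Mul(46, 100), Mul(69, Mul(Mul(-3, 0), Add(-1, 0)))), Pow(-5151, -1)) = Mul(Add(-3, 4600, Mul(69, Mul(0, -1))), Rational(-1, 5151)) = Mul(Add(-3, 4600, Mul(69, 0)), Rational(-1, 5151)) = Mul(Add(-3, 4600, 0), Rational(-1, 5151)) = Mul(4597, Rational(-1, 5151)) = Rational(-4597, 5151)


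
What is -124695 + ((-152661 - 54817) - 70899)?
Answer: -403072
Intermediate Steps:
-124695 + ((-152661 - 54817) - 70899) = -124695 + (-207478 - 70899) = -124695 - 278377 = -403072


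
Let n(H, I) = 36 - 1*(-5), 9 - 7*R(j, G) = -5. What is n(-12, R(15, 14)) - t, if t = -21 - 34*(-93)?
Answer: -3100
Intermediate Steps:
R(j, G) = 2 (R(j, G) = 9/7 - ⅐*(-5) = 9/7 + 5/7 = 2)
t = 3141 (t = -21 + 3162 = 3141)
n(H, I) = 41 (n(H, I) = 36 + 5 = 41)
n(-12, R(15, 14)) - t = 41 - 1*3141 = 41 - 3141 = -3100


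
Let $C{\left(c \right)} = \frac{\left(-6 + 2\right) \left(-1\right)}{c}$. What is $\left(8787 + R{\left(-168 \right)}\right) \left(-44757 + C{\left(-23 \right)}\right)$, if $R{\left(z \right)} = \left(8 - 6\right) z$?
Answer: $- \frac{8699586165}{23} \approx -3.7824 \cdot 10^{8}$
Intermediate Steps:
$C{\left(c \right)} = \frac{4}{c}$ ($C{\left(c \right)} = \frac{\left(-4\right) \left(-1\right)}{c} = \frac{4}{c}$)
$R{\left(z \right)} = 2 z$
$\left(8787 + R{\left(-168 \right)}\right) \left(-44757 + C{\left(-23 \right)}\right) = \left(8787 + 2 \left(-168\right)\right) \left(-44757 + \frac{4}{-23}\right) = \left(8787 - 336\right) \left(-44757 + 4 \left(- \frac{1}{23}\right)\right) = 8451 \left(-44757 - \frac{4}{23}\right) = 8451 \left(- \frac{1029415}{23}\right) = - \frac{8699586165}{23}$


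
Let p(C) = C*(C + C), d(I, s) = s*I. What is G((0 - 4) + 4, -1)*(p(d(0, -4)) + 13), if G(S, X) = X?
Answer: -13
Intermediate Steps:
d(I, s) = I*s
p(C) = 2*C² (p(C) = C*(2*C) = 2*C²)
G((0 - 4) + 4, -1)*(p(d(0, -4)) + 13) = -(2*(0*(-4))² + 13) = -(2*0² + 13) = -(2*0 + 13) = -(0 + 13) = -1*13 = -13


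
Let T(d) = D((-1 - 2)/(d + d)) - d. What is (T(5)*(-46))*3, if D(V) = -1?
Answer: 828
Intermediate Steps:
T(d) = -1 - d
(T(5)*(-46))*3 = ((-1 - 1*5)*(-46))*3 = ((-1 - 5)*(-46))*3 = -6*(-46)*3 = 276*3 = 828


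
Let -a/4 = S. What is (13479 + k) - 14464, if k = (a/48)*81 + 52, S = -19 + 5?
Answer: -1677/2 ≈ -838.50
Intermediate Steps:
S = -14
a = 56 (a = -4*(-14) = 56)
k = 293/2 (k = (56/48)*81 + 52 = (56*(1/48))*81 + 52 = (7/6)*81 + 52 = 189/2 + 52 = 293/2 ≈ 146.50)
(13479 + k) - 14464 = (13479 + 293/2) - 14464 = 27251/2 - 14464 = -1677/2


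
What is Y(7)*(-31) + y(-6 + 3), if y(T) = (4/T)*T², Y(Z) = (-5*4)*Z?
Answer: 4328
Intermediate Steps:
Y(Z) = -20*Z
y(T) = 4*T
Y(7)*(-31) + y(-6 + 3) = -20*7*(-31) + 4*(-6 + 3) = -140*(-31) + 4*(-3) = 4340 - 12 = 4328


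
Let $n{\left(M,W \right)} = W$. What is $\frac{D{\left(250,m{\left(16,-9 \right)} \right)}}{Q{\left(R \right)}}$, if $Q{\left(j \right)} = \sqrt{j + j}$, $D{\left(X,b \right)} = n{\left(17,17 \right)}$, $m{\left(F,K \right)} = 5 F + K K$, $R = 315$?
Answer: $\frac{17 \sqrt{70}}{210} \approx 0.6773$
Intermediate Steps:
$m{\left(F,K \right)} = K^{2} + 5 F$ ($m{\left(F,K \right)} = 5 F + K^{2} = K^{2} + 5 F$)
$D{\left(X,b \right)} = 17$
$Q{\left(j \right)} = \sqrt{2} \sqrt{j}$ ($Q{\left(j \right)} = \sqrt{2 j} = \sqrt{2} \sqrt{j}$)
$\frac{D{\left(250,m{\left(16,-9 \right)} \right)}}{Q{\left(R \right)}} = \frac{17}{\sqrt{2} \sqrt{315}} = \frac{17}{\sqrt{2} \cdot 3 \sqrt{35}} = \frac{17}{3 \sqrt{70}} = 17 \frac{\sqrt{70}}{210} = \frac{17 \sqrt{70}}{210}$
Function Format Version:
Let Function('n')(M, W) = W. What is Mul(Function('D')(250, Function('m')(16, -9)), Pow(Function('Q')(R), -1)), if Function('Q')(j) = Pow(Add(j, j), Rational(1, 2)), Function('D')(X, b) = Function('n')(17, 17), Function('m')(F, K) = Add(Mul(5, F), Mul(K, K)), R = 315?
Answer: Mul(Rational(17, 210), Pow(70, Rational(1, 2))) ≈ 0.67730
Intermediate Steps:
Function('m')(F, K) = Add(Pow(K, 2), Mul(5, F)) (Function('m')(F, K) = Add(Mul(5, F), Pow(K, 2)) = Add(Pow(K, 2), Mul(5, F)))
Function('D')(X, b) = 17
Function('Q')(j) = Mul(Pow(2, Rational(1, 2)), Pow(j, Rational(1, 2))) (Function('Q')(j) = Pow(Mul(2, j), Rational(1, 2)) = Mul(Pow(2, Rational(1, 2)), Pow(j, Rational(1, 2))))
Mul(Function('D')(250, Function('m')(16, -9)), Pow(Function('Q')(R), -1)) = Mul(17, Pow(Mul(Pow(2, Rational(1, 2)), Pow(315, Rational(1, 2))), -1)) = Mul(17, Pow(Mul(Pow(2, Rational(1, 2)), Mul(3, Pow(35, Rational(1, 2)))), -1)) = Mul(17, Pow(Mul(3, Pow(70, Rational(1, 2))), -1)) = Mul(17, Mul(Rational(1, 210), Pow(70, Rational(1, 2)))) = Mul(Rational(17, 210), Pow(70, Rational(1, 2)))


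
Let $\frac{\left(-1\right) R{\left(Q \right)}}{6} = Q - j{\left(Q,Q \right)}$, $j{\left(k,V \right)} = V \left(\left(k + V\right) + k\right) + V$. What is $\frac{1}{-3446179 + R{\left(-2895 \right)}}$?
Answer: $\frac{1}{147412271} \approx 6.7837 \cdot 10^{-9}$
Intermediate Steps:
$j{\left(k,V \right)} = V + V \left(V + 2 k\right)$ ($j{\left(k,V \right)} = V \left(\left(V + k\right) + k\right) + V = V \left(V + 2 k\right) + V = V + V \left(V + 2 k\right)$)
$R{\left(Q \right)} = - 6 Q + 6 Q \left(1 + 3 Q\right)$ ($R{\left(Q \right)} = - 6 \left(Q - Q \left(1 + Q + 2 Q\right)\right) = - 6 \left(Q - Q \left(1 + 3 Q\right)\right) = - 6 Q + 6 Q \left(1 + 3 Q\right)$)
$\frac{1}{-3446179 + R{\left(-2895 \right)}} = \frac{1}{-3446179 + 18 \left(-2895\right)^{2}} = \frac{1}{-3446179 + 18 \cdot 8381025} = \frac{1}{-3446179 + 150858450} = \frac{1}{147412271}$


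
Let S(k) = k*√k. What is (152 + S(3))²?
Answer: 23131 + 912*√3 ≈ 24711.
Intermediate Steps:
S(k) = k^(3/2)
(152 + S(3))² = (152 + 3^(3/2))² = (152 + 3*√3)²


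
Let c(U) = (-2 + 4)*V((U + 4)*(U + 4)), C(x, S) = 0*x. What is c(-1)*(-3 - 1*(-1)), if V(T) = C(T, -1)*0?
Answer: 0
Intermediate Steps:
C(x, S) = 0
V(T) = 0 (V(T) = 0*0 = 0)
c(U) = 0 (c(U) = (-2 + 4)*0 = 2*0 = 0)
c(-1)*(-3 - 1*(-1)) = 0*(-3 - 1*(-1)) = 0*(-3 + 1) = 0*(-2) = 0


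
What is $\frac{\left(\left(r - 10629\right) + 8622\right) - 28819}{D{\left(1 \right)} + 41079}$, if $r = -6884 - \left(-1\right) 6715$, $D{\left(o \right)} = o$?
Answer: $- \frac{6199}{8216} \approx -0.7545$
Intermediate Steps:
$r = -169$ ($r = -6884 - -6715 = -6884 + 6715 = -169$)
$\frac{\left(\left(r - 10629\right) + 8622\right) - 28819}{D{\left(1 \right)} + 41079} = \frac{\left(\left(-169 - 10629\right) + 8622\right) - 28819}{1 + 41079} = \frac{\left(-10798 + 8622\right) - 28819}{41080} = \left(-2176 - 28819\right) \frac{1}{41080} = \left(-30995\right) \frac{1}{41080} = - \frac{6199}{8216}$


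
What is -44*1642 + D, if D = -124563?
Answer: -196811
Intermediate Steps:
-44*1642 + D = -44*1642 - 124563 = -72248 - 124563 = -196811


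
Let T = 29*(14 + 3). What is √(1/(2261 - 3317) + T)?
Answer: √34360062/264 ≈ 22.204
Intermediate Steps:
T = 493 (T = 29*17 = 493)
√(1/(2261 - 3317) + T) = √(1/(2261 - 3317) + 493) = √(1/(-1056) + 493) = √(-1/1056 + 493) = √(520607/1056) = √34360062/264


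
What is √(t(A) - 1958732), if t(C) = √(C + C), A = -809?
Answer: √(-1958732 + I*√1618) ≈ 0.01 + 1399.5*I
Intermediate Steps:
t(C) = √2*√C (t(C) = √(2*C) = √2*√C)
√(t(A) - 1958732) = √(√2*√(-809) - 1958732) = √(√2*(I*√809) - 1958732) = √(I*√1618 - 1958732) = √(-1958732 + I*√1618)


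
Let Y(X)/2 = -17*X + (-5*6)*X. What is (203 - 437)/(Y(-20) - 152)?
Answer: -13/96 ≈ -0.13542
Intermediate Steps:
Y(X) = -94*X (Y(X) = 2*(-17*X + (-5*6)*X) = 2*(-17*X - 30*X) = 2*(-47*X) = -94*X)
(203 - 437)/(Y(-20) - 152) = (203 - 437)/(-94*(-20) - 152) = -234/(1880 - 152) = -234/1728 = -234*1/1728 = -13/96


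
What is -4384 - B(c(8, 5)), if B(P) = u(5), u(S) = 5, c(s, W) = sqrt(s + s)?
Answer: -4389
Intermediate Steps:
c(s, W) = sqrt(2)*sqrt(s) (c(s, W) = sqrt(2*s) = sqrt(2)*sqrt(s))
B(P) = 5
-4384 - B(c(8, 5)) = -4384 - 1*5 = -4384 - 5 = -4389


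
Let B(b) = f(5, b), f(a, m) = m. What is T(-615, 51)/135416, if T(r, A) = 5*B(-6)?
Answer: -15/67708 ≈ -0.00022154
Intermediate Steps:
B(b) = b
T(r, A) = -30 (T(r, A) = 5*(-6) = -30)
T(-615, 51)/135416 = -30/135416 = -30*1/135416 = -15/67708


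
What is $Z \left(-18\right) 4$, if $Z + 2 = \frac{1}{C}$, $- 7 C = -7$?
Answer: $72$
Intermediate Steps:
$C = 1$ ($C = \left(- \frac{1}{7}\right) \left(-7\right) = 1$)
$Z = -1$ ($Z = -2 + 1^{-1} = -2 + 1 = -1$)
$Z \left(-18\right) 4 = \left(-1\right) \left(-18\right) 4 = 18 \cdot 4 = 72$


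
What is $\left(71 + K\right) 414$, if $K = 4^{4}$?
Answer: $135378$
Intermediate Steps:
$K = 256$
$\left(71 + K\right) 414 = \left(71 + 256\right) 414 = 327 \cdot 414 = 135378$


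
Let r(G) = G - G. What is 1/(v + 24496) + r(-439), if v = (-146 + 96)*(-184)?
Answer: 1/33696 ≈ 2.9677e-5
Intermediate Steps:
v = 9200 (v = -50*(-184) = 9200)
r(G) = 0
1/(v + 24496) + r(-439) = 1/(9200 + 24496) + 0 = 1/33696 + 0 = 1/33696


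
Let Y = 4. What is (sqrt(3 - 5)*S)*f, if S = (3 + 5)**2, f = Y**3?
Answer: 4096*I*sqrt(2) ≈ 5792.6*I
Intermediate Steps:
f = 64 (f = 4**3 = 64)
S = 64 (S = 8**2 = 64)
(sqrt(3 - 5)*S)*f = (sqrt(3 - 5)*64)*64 = (sqrt(-2)*64)*64 = ((I*sqrt(2))*64)*64 = (64*I*sqrt(2))*64 = 4096*I*sqrt(2)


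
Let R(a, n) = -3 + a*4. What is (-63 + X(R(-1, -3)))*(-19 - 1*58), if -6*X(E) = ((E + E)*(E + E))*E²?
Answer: 384307/3 ≈ 1.2810e+5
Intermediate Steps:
R(a, n) = -3 + 4*a
X(E) = -2*E⁴/3 (X(E) = -(E + E)*(E + E)*E²/6 = -(2*E)*(2*E)*E²/6 = -4*E²*E²/6 = -2*E⁴/3)
(-63 + X(R(-1, -3)))*(-19 - 1*58) = (-63 - 2*(-3 + 4*(-1))⁴/3)*(-19 - 1*58) = (-63 - 2*(-3 - 4)⁴/3)*(-19 - 58) = (-63 - ⅔*(-7)⁴)*(-77) = (-63 - ⅔*2401)*(-77) = (-63 - 4802/3)*(-77) = -4991/3*(-77) = 384307/3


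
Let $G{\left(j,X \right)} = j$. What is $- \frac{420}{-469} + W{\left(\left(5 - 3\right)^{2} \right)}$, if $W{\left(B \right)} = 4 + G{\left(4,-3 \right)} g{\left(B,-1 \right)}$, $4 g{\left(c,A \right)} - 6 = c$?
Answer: $\frac{998}{67} \approx 14.896$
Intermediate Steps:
$g{\left(c,A \right)} = \frac{3}{2} + \frac{c}{4}$
$W{\left(B \right)} = 10 + B$ ($W{\left(B \right)} = 4 + 4 \left(\frac{3}{2} + \frac{B}{4}\right) = 4 + \left(6 + B\right) = 10 + B$)
$- \frac{420}{-469} + W{\left(\left(5 - 3\right)^{2} \right)} = - \frac{420}{-469} + \left(10 + \left(5 - 3\right)^{2}\right) = \left(-420\right) \left(- \frac{1}{469}\right) + \left(10 + 2^{2}\right) = \frac{60}{67} + \left(10 + 4\right) = \frac{60}{67} + 14 = \frac{998}{67}$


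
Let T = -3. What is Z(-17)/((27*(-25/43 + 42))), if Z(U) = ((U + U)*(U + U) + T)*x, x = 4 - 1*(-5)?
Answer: 49579/5343 ≈ 9.2792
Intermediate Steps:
x = 9 (x = 4 + 5 = 9)
Z(U) = -27 + 36*U**2 (Z(U) = ((U + U)*(U + U) - 3)*9 = ((2*U)*(2*U) - 3)*9 = (4*U**2 - 3)*9 = (-3 + 4*U**2)*9 = -27 + 36*U**2)
Z(-17)/((27*(-25/43 + 42))) = (-27 + 36*(-17)**2)/((27*(-25/43 + 42))) = (-27 + 36*289)/((27*(-25*1/43 + 42))) = (-27 + 10404)/((27*(-25/43 + 42))) = 10377/((27*(1781/43))) = 10377/(48087/43) = 10377*(43/48087) = 49579/5343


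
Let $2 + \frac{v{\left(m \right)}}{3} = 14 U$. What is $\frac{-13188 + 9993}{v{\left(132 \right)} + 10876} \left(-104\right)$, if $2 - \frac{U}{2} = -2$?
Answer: $\frac{12780}{431} \approx 29.652$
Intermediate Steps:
$U = 8$ ($U = 4 - -4 = 4 + 4 = 8$)
$v{\left(m \right)} = 330$ ($v{\left(m \right)} = -6 + 3 \cdot 14 \cdot 8 = -6 + 3 \cdot 112 = -6 + 336 = 330$)
$\frac{-13188 + 9993}{v{\left(132 \right)} + 10876} \left(-104\right) = \frac{-13188 + 9993}{330 + 10876} \left(-104\right) = - \frac{3195}{11206} \left(-104\right) = \left(-3195\right) \frac{1}{11206} \left(-104\right) = \left(- \frac{3195}{11206}\right) \left(-104\right) = \frac{12780}{431}$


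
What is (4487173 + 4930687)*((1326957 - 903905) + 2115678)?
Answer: 23909403717800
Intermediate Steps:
(4487173 + 4930687)*((1326957 - 903905) + 2115678) = 9417860*(423052 + 2115678) = 9417860*2538730 = 23909403717800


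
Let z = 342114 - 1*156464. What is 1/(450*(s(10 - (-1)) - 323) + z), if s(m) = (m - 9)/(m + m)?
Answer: 11/443750 ≈ 2.4789e-5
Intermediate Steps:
z = 185650 (z = 342114 - 156464 = 185650)
s(m) = (-9 + m)/(2*m) (s(m) = (-9 + m)/((2*m)) = (-9 + m)*(1/(2*m)) = (-9 + m)/(2*m))
1/(450*(s(10 - (-1)) - 323) + z) = 1/(450*((-9 + (10 - (-1)))/(2*(10 - (-1))) - 323) + 185650) = 1/(450*((-9 + (10 - 1*(-1)))/(2*(10 - 1*(-1))) - 323) + 185650) = 1/(450*((-9 + (10 + 1))/(2*(10 + 1)) - 323) + 185650) = 1/(450*((1/2)*(-9 + 11)/11 - 323) + 185650) = 1/(450*((1/2)*(1/11)*2 - 323) + 185650) = 1/(450*(1/11 - 323) + 185650) = 1/(450*(-3552/11) + 185650) = 1/(-1598400/11 + 185650) = 1/(443750/11) = 11/443750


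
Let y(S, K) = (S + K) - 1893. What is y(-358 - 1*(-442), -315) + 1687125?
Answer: 1685001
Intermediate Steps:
y(S, K) = -1893 + K + S (y(S, K) = (K + S) - 1893 = -1893 + K + S)
y(-358 - 1*(-442), -315) + 1687125 = (-1893 - 315 + (-358 - 1*(-442))) + 1687125 = (-1893 - 315 + (-358 + 442)) + 1687125 = (-1893 - 315 + 84) + 1687125 = -2124 + 1687125 = 1685001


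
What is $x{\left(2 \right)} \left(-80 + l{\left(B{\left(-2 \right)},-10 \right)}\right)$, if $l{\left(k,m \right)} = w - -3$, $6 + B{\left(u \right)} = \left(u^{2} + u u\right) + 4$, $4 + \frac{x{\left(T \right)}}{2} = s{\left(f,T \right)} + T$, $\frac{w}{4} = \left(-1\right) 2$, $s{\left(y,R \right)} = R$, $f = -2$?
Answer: $0$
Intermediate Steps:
$w = -8$ ($w = 4 \left(\left(-1\right) 2\right) = 4 \left(-2\right) = -8$)
$x{\left(T \right)} = -8 + 4 T$ ($x{\left(T \right)} = -8 + 2 \left(T + T\right) = -8 + 2 \cdot 2 T = -8 + 4 T$)
$B{\left(u \right)} = -2 + 2 u^{2}$ ($B{\left(u \right)} = -6 + \left(\left(u^{2} + u u\right) + 4\right) = -6 + \left(\left(u^{2} + u^{2}\right) + 4\right) = -6 + \left(2 u^{2} + 4\right) = -6 + \left(4 + 2 u^{2}\right) = -2 + 2 u^{2}$)
$l{\left(k,m \right)} = -5$ ($l{\left(k,m \right)} = -8 - -3 = -8 + 3 = -5$)
$x{\left(2 \right)} \left(-80 + l{\left(B{\left(-2 \right)},-10 \right)}\right) = \left(-8 + 4 \cdot 2\right) \left(-80 - 5\right) = \left(-8 + 8\right) \left(-85\right) = 0 \left(-85\right) = 0$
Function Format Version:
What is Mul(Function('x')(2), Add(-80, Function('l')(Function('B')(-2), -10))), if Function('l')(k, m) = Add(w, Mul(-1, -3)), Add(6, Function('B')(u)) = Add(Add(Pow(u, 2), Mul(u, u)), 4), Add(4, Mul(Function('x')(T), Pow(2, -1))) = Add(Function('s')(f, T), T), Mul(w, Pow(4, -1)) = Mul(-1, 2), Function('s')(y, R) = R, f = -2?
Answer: 0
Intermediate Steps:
w = -8 (w = Mul(4, Mul(-1, 2)) = Mul(4, -2) = -8)
Function('x')(T) = Add(-8, Mul(4, T)) (Function('x')(T) = Add(-8, Mul(2, Add(T, T))) = Add(-8, Mul(2, Mul(2, T))) = Add(-8, Mul(4, T)))
Function('B')(u) = Add(-2, Mul(2, Pow(u, 2))) (Function('B')(u) = Add(-6, Add(Add(Pow(u, 2), Mul(u, u)), 4)) = Add(-6, Add(Add(Pow(u, 2), Pow(u, 2)), 4)) = Add(-6, Add(Mul(2, Pow(u, 2)), 4)) = Add(-6, Add(4, Mul(2, Pow(u, 2)))) = Add(-2, Mul(2, Pow(u, 2))))
Function('l')(k, m) = -5 (Function('l')(k, m) = Add(-8, Mul(-1, -3)) = Add(-8, 3) = -5)
Mul(Function('x')(2), Add(-80, Function('l')(Function('B')(-2), -10))) = Mul(Add(-8, Mul(4, 2)), Add(-80, -5)) = Mul(Add(-8, 8), -85) = Mul(0, -85) = 0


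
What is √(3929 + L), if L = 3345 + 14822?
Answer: 4*√1381 ≈ 148.65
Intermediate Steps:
L = 18167
√(3929 + L) = √(3929 + 18167) = √22096 = 4*√1381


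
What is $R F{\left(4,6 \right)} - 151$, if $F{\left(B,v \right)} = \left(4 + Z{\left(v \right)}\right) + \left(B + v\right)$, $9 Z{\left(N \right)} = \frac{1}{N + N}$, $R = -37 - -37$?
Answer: $-151$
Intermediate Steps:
$R = 0$ ($R = -37 + 37 = 0$)
$Z{\left(N \right)} = \frac{1}{18 N}$ ($Z{\left(N \right)} = \frac{1}{9 \left(N + N\right)} = \frac{1}{9 \cdot 2 N} = \frac{\frac{1}{2} \frac{1}{N}}{9} = \frac{1}{18 N}$)
$F{\left(B,v \right)} = 4 + B + v + \frac{1}{18 v}$ ($F{\left(B,v \right)} = \left(4 + \frac{1}{18 v}\right) + \left(B + v\right) = 4 + B + v + \frac{1}{18 v}$)
$R F{\left(4,6 \right)} - 151 = 0 \left(4 + 4 + 6 + \frac{1}{18 \cdot 6}\right) - 151 = 0 \left(4 + 4 + 6 + \frac{1}{18} \cdot \frac{1}{6}\right) - 151 = 0 \left(4 + 4 + 6 + \frac{1}{108}\right) - 151 = 0 \cdot \frac{1513}{108} - 151 = 0 - 151 = -151$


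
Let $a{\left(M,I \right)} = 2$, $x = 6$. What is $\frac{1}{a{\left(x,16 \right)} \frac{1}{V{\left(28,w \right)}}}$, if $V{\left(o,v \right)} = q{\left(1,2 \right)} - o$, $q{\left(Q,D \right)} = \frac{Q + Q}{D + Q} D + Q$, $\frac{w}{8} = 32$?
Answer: $- \frac{77}{6} \approx -12.833$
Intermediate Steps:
$w = 256$ ($w = 8 \cdot 32 = 256$)
$q{\left(Q,D \right)} = Q + \frac{2 D Q}{D + Q}$ ($q{\left(Q,D \right)} = \frac{2 Q}{D + Q} D + Q = \frac{2 D Q}{D + Q} + Q = Q + \frac{2 D Q}{D + Q}$)
$V{\left(o,v \right)} = \frac{7}{3} - o$ ($V{\left(o,v \right)} = 1 \frac{1}{2 + 1} \left(1 + 3 \cdot 2\right) - o = 1 \cdot \frac{1}{3} \left(1 + 6\right) - o = 1 \cdot \frac{1}{3} \cdot 7 - o = \frac{7}{3} - o$)
$\frac{1}{a{\left(x,16 \right)} \frac{1}{V{\left(28,w \right)}}} = \frac{1}{2 \frac{1}{\frac{7}{3} - 28}} = \frac{1}{2 \frac{1}{- \frac{77}{3}}} = \frac{1}{2 \left(- \frac{3}{77}\right)} = \frac{1}{- \frac{6}{77}} = - \frac{77}{6}$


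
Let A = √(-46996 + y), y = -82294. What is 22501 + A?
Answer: 22501 + I*√129290 ≈ 22501.0 + 359.57*I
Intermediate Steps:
A = I*√129290 (A = √(-46996 - 82294) = √(-129290) = I*√129290 ≈ 359.57*I)
22501 + A = 22501 + I*√129290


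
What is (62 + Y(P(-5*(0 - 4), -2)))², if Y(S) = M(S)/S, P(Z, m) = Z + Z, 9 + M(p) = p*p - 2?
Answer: 16556761/1600 ≈ 10348.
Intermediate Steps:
M(p) = -11 + p² (M(p) = -9 + (p*p - 2) = -9 + (p² - 2) = -9 + (-2 + p²) = -11 + p²)
P(Z, m) = 2*Z
Y(S) = (-11 + S²)/S
(62 + Y(P(-5*(0 - 4), -2)))² = (62 + (2*(-5*(0 - 4)) - 11*(-1/(10*(0 - 4)))))² = (62 + (2*(-5*(-4)) - 11/(2*(-5*(-4)))))² = (62 + (2*20 - 11/(2*20)))² = (62 + (40 - 11/40))² = (62 + 1589/40)² = (4069/40)² = 16556761/1600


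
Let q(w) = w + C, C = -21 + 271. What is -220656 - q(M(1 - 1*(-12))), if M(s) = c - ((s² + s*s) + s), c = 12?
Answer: -220567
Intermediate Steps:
C = 250
M(s) = 12 - s - 2*s² (M(s) = 12 - ((s² + s*s) + s) = 12 - ((s² + s²) + s) = 12 - (2*s² + s) = 12 - (s + 2*s²) = 12 + (-s - 2*s²) = 12 - s - 2*s²)
q(w) = 250 + w (q(w) = w + 250 = 250 + w)
-220656 - q(M(1 - 1*(-12))) = -220656 - (250 + (12 - (1 - 1*(-12)) - 2*(1 - 1*(-12))²)) = -220656 - (250 + (12 - (1 + 12) - 2*(1 + 12)²)) = -220656 - (250 + (12 - 1*13 - 2*13²)) = -220656 - (250 + (12 - 13 - 2*169)) = -220656 - (250 + (12 - 13 - 338)) = -220656 - (250 - 339) = -220656 - 1*(-89) = -220656 + 89 = -220567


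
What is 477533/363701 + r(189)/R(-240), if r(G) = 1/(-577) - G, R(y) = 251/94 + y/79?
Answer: 295290291083275/573115307687 ≈ 515.24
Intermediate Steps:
R(y) = 251/94 + y/79 (R(y) = 251*(1/94) + y*(1/79) = 251/94 + y/79)
r(G) = -1/577 - G
477533/363701 + r(189)/R(-240) = 477533/363701 + (-1/577 - 1*189)/(251/94 + (1/79)*(-240)) = 477533*(1/363701) + (-1/577 - 189)/(251/94 - 240/79) = 477533/363701 - 109054/(577*(-2731/7426)) = 477533/363701 - 109054/577*(-7426/2731) = 477533/363701 + 809835004/1575787 = 295290291083275/573115307687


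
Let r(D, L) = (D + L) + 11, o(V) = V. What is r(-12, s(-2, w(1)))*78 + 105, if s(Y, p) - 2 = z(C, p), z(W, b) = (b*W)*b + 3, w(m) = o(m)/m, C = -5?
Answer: 27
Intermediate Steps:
w(m) = 1 (w(m) = m/m = 1)
z(W, b) = 3 + W*b² (z(W, b) = (W*b)*b + 3 = W*b² + 3 = 3 + W*b²)
s(Y, p) = 5 - 5*p² (s(Y, p) = 2 + (3 - 5*p²) = 5 - 5*p²)
r(D, L) = 11 + D + L
r(-12, s(-2, w(1)))*78 + 105 = (11 - 12 + (5 - 5*1²))*78 + 105 = (11 - 12 + (5 - 5*1))*78 + 105 = (11 - 12 + (5 - 5))*78 + 105 = (11 - 12 + 0)*78 + 105 = -1*78 + 105 = -78 + 105 = 27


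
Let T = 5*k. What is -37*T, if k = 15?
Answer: -2775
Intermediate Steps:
T = 75 (T = 5*15 = 75)
-37*T = -37*75 = -2775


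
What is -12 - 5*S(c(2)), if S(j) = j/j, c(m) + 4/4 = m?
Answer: -17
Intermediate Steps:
c(m) = -1 + m
S(j) = 1
-12 - 5*S(c(2)) = -12 - 5*1 = -12 - 5 = -17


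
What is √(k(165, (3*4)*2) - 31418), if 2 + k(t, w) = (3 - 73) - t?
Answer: I*√31655 ≈ 177.92*I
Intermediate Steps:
k(t, w) = -72 - t (k(t, w) = -2 + ((3 - 73) - t) = -2 + (-70 - t) = -72 - t)
√(k(165, (3*4)*2) - 31418) = √((-72 - 1*165) - 31418) = √((-72 - 165) - 31418) = √(-237 - 31418) = √(-31655) = I*√31655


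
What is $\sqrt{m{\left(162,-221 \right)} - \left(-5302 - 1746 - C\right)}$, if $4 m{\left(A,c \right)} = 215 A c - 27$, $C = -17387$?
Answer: $\frac{i \sqrt{7738813}}{2} \approx 1390.9 i$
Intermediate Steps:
$m{\left(A,c \right)} = - \frac{27}{4} + \frac{215 A c}{4}$ ($m{\left(A,c \right)} = \frac{215 A c - 27}{4} = \frac{-27 + 215 A c}{4} = - \frac{27}{4} + \frac{215 A c}{4}$)
$\sqrt{m{\left(162,-221 \right)} - \left(-5302 - 1746 - C\right)} = \sqrt{\left(- \frac{27}{4} + \frac{215}{4} \cdot 162 \left(-221\right)\right) - \left(12085 - 1746\right)} = \sqrt{\left(- \frac{27}{4} - \frac{3848715}{2}\right) - 10339} = \sqrt{- \frac{7697457}{4} - 10339} = \sqrt{- \frac{7738813}{4}} = \frac{i \sqrt{7738813}}{2}$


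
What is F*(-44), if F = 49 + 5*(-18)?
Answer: 1804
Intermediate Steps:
F = -41 (F = 49 - 90 = -41)
F*(-44) = -41*(-44) = 1804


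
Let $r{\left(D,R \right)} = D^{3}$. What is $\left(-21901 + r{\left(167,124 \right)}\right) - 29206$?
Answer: $4606356$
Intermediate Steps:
$\left(-21901 + r{\left(167,124 \right)}\right) - 29206 = \left(-21901 + 167^{3}\right) - 29206 = \left(-21901 + 4657463\right) - 29206 = 4635562 - 29206 = 4606356$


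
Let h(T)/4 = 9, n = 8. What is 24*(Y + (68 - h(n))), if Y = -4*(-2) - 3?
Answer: 888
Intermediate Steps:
h(T) = 36 (h(T) = 4*9 = 36)
Y = 5 (Y = 8 - 3 = 5)
24*(Y + (68 - h(n))) = 24*(5 + (68 - 1*36)) = 24*(5 + (68 - 36)) = 24*(5 + 32) = 24*37 = 888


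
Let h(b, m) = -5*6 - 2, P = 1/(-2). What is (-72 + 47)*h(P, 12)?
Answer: 800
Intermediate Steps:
P = -½ ≈ -0.50000
h(b, m) = -32 (h(b, m) = -30 - 2 = -32)
(-72 + 47)*h(P, 12) = (-72 + 47)*(-32) = -25*(-32) = 800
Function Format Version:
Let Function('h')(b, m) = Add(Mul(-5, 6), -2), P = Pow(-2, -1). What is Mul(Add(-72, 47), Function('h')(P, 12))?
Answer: 800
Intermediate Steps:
P = Rational(-1, 2) ≈ -0.50000
Function('h')(b, m) = -32 (Function('h')(b, m) = Add(-30, -2) = -32)
Mul(Add(-72, 47), Function('h')(P, 12)) = Mul(Add(-72, 47), -32) = Mul(-25, -32) = 800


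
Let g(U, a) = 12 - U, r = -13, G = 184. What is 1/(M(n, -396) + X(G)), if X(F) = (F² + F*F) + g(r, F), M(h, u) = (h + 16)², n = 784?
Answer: 1/707737 ≈ 1.4130e-6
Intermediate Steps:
M(h, u) = (16 + h)²
X(F) = 25 + 2*F² (X(F) = (F² + F*F) + (12 - 1*(-13)) = (F² + F²) + (12 + 13) = 2*F² + 25 = 25 + 2*F²)
1/(M(n, -396) + X(G)) = 1/((16 + 784)² + (25 + 2*184²)) = 1/(800² + (25 + 2*33856)) = 1/(640000 + (25 + 67712)) = 1/(640000 + 67737) = 1/707737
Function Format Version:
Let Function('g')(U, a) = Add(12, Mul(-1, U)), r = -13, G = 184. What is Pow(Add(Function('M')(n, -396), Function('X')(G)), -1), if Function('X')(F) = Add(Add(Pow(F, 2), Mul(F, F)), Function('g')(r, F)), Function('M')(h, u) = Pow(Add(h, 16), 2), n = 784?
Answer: Rational(1, 707737) ≈ 1.4130e-6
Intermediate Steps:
Function('M')(h, u) = Pow(Add(16, h), 2)
Function('X')(F) = Add(25, Mul(2, Pow(F, 2))) (Function('X')(F) = Add(Add(Pow(F, 2), Mul(F, F)), Add(12, Mul(-1, -13))) = Add(Add(Pow(F, 2), Pow(F, 2)), Add(12, 13)) = Add(Mul(2, Pow(F, 2)), 25) = Add(25, Mul(2, Pow(F, 2))))
Pow(Add(Function('M')(n, -396), Function('X')(G)), -1) = Pow(Add(Pow(Add(16, 784), 2), Add(25, Mul(2, Pow(184, 2)))), -1) = Pow(Add(Pow(800, 2), Add(25, Mul(2, 33856))), -1) = Pow(Add(640000, Add(25, 67712)), -1) = Pow(Add(640000, 67737), -1) = Pow(707737, -1) = Rational(1, 707737)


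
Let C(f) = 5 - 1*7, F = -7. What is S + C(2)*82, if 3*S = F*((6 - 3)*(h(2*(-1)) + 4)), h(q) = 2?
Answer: -206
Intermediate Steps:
S = -42 (S = (-7*(6 - 3)*(2 + 4))/3 = (-21*6)/3 = (-7*18)/3 = (⅓)*(-126) = -42)
C(f) = -2 (C(f) = 5 - 7 = -2)
S + C(2)*82 = -42 - 2*82 = -42 - 164 = -206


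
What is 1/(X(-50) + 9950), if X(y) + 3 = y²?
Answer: 1/12447 ≈ 8.0341e-5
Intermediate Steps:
X(y) = -3 + y²
1/(X(-50) + 9950) = 1/((-3 + (-50)²) + 9950) = 1/((-3 + 2500) + 9950) = 1/(2497 + 9950) = 1/12447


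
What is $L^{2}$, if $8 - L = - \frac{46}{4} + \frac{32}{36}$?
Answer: $\frac{112225}{324} \approx 346.37$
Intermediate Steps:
$L = \frac{335}{18}$ ($L = 8 - \left(- \frac{46}{4} + \frac{32}{36}\right) = 8 - \left(\left(-46\right) \frac{1}{4} + 32 \cdot \frac{1}{36}\right) = 8 - \left(- \frac{23}{2} + \frac{8}{9}\right) = 8 - - \frac{191}{18} = 8 + \frac{191}{18} = \frac{335}{18} \approx 18.611$)
$L^{2} = \left(\frac{335}{18}\right)^{2} = \frac{112225}{324}$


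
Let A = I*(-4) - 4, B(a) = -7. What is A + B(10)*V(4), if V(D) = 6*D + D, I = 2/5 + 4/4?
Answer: -1028/5 ≈ -205.60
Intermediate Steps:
I = 7/5 (I = 2*(⅕) + 4*(¼) = ⅖ + 1 = 7/5 ≈ 1.4000)
A = -48/5 (A = (7/5)*(-4) - 4 = -28/5 - 4 = -48/5 ≈ -9.6000)
V(D) = 7*D
A + B(10)*V(4) = -48/5 - 49*4 = -48/5 - 7*28 = -48/5 - 196 = -1028/5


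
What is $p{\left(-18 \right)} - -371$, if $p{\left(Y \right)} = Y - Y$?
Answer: $371$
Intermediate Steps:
$p{\left(Y \right)} = 0$
$p{\left(-18 \right)} - -371 = 0 - -371 = 0 + 371 = 371$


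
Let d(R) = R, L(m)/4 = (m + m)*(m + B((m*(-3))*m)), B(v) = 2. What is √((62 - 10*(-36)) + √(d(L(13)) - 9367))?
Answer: √(422 + I*√7807) ≈ 20.654 + 2.139*I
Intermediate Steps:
L(m) = 8*m*(2 + m) (L(m) = 4*((m + m)*(m + 2)) = 4*((2*m)*(2 + m)) = 4*(2*m*(2 + m)) = 8*m*(2 + m))
√((62 - 10*(-36)) + √(d(L(13)) - 9367)) = √((62 - 10*(-36)) + √(8*13*(2 + 13) - 9367)) = √((62 + 360) + √(8*13*15 - 9367)) = √(422 + √(1560 - 9367)) = √(422 + √(-7807)) = √(422 + I*√7807)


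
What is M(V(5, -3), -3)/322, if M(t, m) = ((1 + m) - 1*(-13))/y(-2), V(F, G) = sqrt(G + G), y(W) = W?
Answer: -11/644 ≈ -0.017081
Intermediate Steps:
V(F, G) = sqrt(2)*sqrt(G) (V(F, G) = sqrt(2*G) = sqrt(2)*sqrt(G))
M(t, m) = -7 - m/2 (M(t, m) = ((1 + m) - 1*(-13))/(-2) = ((1 + m) + 13)*(-1/2) = (14 + m)*(-1/2) = -7 - m/2)
M(V(5, -3), -3)/322 = (-7 - 1/2*(-3))/322 = (-7 + 3/2)*(1/322) = -11/2*1/322 = -11/644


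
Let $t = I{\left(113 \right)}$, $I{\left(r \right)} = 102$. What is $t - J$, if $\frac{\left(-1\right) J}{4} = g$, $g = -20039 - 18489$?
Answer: $-154010$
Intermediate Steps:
$g = -38528$
$t = 102$
$J = 154112$ ($J = \left(-4\right) \left(-38528\right) = 154112$)
$t - J = 102 - 154112 = -154010$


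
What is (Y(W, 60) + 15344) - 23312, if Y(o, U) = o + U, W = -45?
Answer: -7953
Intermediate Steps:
Y(o, U) = U + o
(Y(W, 60) + 15344) - 23312 = ((60 - 45) + 15344) - 23312 = (15 + 15344) - 23312 = 15359 - 23312 = -7953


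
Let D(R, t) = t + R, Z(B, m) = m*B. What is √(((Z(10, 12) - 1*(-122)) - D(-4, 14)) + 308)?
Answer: 6*√15 ≈ 23.238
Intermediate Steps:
Z(B, m) = B*m
D(R, t) = R + t
√(((Z(10, 12) - 1*(-122)) - D(-4, 14)) + 308) = √(((10*12 - 1*(-122)) - (-4 + 14)) + 308) = √(((120 + 122) - 1*10) + 308) = √((242 - 10) + 308) = √(232 + 308) = √540 = 6*√15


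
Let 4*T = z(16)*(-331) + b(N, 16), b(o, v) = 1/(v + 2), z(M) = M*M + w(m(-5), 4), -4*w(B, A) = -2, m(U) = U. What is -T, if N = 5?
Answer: 764113/36 ≈ 21225.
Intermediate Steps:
w(B, A) = ½ (w(B, A) = -¼*(-2) = ½)
z(M) = ½ + M² (z(M) = M*M + ½ = M² + ½ = ½ + M²)
b(o, v) = 1/(2 + v)
T = -764113/36 (T = ((½ + 16²)*(-331) + 1/(2 + 16))/4 = ((½ + 256)*(-331) + 1/18)/4 = ((513/2)*(-331) + 1/18)/4 = (-169803/2 + 1/18)/4 = (¼)*(-764113/9) = -764113/36 ≈ -21225.)
-T = -1*(-764113/36) = 764113/36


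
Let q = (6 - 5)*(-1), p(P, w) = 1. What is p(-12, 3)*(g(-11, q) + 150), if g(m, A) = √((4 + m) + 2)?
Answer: 150 + I*√5 ≈ 150.0 + 2.2361*I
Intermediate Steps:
q = -1 (q = 1*(-1) = -1)
g(m, A) = √(6 + m)
p(-12, 3)*(g(-11, q) + 150) = 1*(√(6 - 11) + 150) = 1*(√(-5) + 150) = 1*(I*√5 + 150) = 1*(150 + I*√5) = 150 + I*√5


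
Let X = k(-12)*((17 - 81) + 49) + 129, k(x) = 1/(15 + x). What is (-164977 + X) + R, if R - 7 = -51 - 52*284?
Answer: -179665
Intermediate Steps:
R = -14812 (R = 7 + (-51 - 52*284) = 7 + (-51 - 14768) = 7 - 14819 = -14812)
X = 124 (X = ((17 - 81) + 49)/(15 - 12) + 129 = (-64 + 49)/3 + 129 = (1/3)*(-15) + 129 = -5 + 129 = 124)
(-164977 + X) + R = (-164977 + 124) - 14812 = -164853 - 14812 = -179665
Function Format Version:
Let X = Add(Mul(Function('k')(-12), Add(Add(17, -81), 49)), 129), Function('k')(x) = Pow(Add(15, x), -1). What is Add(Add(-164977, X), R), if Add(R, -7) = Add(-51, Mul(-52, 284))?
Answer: -179665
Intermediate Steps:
R = -14812 (R = Add(7, Add(-51, Mul(-52, 284))) = Add(7, Add(-51, -14768)) = Add(7, -14819) = -14812)
X = 124 (X = Add(Mul(Pow(Add(15, -12), -1), Add(Add(17, -81), 49)), 129) = Add(Mul(Pow(3, -1), Add(-64, 49)), 129) = Add(Mul(Rational(1, 3), -15), 129) = Add(-5, 129) = 124)
Add(Add(-164977, X), R) = Add(Add(-164977, 124), -14812) = Add(-164853, -14812) = -179665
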